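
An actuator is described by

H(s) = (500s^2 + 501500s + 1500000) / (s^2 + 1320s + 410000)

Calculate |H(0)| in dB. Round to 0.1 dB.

H(0) = 1500000 / 410000 ≈ 3.6585
20 log₁₀(3.6585) ≈ 11.27 dB

11.3 dB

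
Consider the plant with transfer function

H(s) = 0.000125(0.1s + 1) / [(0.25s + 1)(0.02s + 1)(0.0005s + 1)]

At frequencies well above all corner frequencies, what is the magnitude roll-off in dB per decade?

-40 dB/decade

Each pole contributes −20 dB/decade at high frequency; each zero contributes +20 dB/decade.
Net: 1 zero(s) − 3 pole(s) → -40 dB/decade.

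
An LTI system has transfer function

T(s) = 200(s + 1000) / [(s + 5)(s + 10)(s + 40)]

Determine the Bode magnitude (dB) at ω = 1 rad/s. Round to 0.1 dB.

39.8 dB

At s = jω = j1:
zero (s+1000): 1000 + j1 → |·| = √(1000²+1²) = √1000001 ≈ 1000, ∠ = arctan(1/1000) ≈ 0.06°
pole (s+5): 5 + j1 → |·| = √(5²+1²) = √26 ≈ 5.099, ∠ = arctan(1/5) ≈ 11.31°
pole (s+10): 10 + j1 → |·| = √(10²+1²) = √101 ≈ 10.05, ∠ = arctan(1/10) ≈ 5.71°
pole (s+40): 40 + j1 → |·| = √(40²+1²) = √1601 ≈ 40.012, ∠ = arctan(1/40) ≈ 1.43°
|T| = 200 · 1000 / 2050.4 ≈ 97.542
Gain = 20 log₁₀(97.542) ≈ 39.78 dB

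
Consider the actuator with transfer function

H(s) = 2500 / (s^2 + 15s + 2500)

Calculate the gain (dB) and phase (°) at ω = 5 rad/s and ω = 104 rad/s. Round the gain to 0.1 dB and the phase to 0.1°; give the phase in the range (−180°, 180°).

At s = jω = j5:
quadratic: (j5)² + 15·j5 + 2500 = 2475 + j75 → |·| ≈ 2476.1, ∠ ≈ 1.74°
|H| = 2500 / 2476.1 ≈ 1.0097
Gain = 20 log₁₀(1.0097) ≈ 0.08 dB
∠H = 0.00° − 1.74° = -1.74°

At s = jω = j104:
quadratic: (j104)² + 15·j104 + 2500 = -8316 + j1560 → |·| ≈ 8461.1, ∠ ≈ 169.38°
|H| = 2500 / 8461.1 ≈ 0.29547
Gain = 20 log₁₀(0.29547) ≈ -10.59 dB
∠H = 0.00° − 169.38° = -169.38°

ω = 5: 0.1 dB, -1.7°; ω = 104: -10.6 dB, -169.4°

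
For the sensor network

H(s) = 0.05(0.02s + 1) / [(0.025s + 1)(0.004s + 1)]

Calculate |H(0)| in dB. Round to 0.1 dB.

H(0) = 0.05 · 1 / 1 = 0.05
20 log₁₀(0.05) ≈ -26.02 dB

-26.0 dB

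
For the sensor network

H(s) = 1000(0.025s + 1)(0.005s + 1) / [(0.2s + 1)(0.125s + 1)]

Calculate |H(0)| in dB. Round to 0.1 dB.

H(0) = 1000 · 1 / 1 = 1000
20 log₁₀(1000) ≈ 60.00 dB

60.0 dB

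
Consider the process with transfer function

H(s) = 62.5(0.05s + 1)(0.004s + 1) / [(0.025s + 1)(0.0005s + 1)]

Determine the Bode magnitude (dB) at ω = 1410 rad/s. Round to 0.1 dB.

55.3 dB

At ω = 1410 rad/s:
zero (1 + j1410·0.05) = 1 + j70.5 → |·| ≈ 70.507, ∠ ≈ 89.19°
zero (1 + j1410·0.004) = 1 + j5.64 → |·| ≈ 5.728, ∠ ≈ 79.95°
pole (1 + j1410·0.025) = 1 + j35.25 → |·| ≈ 35.264, ∠ ≈ 88.38°
pole (1 + j1410·0.0005) = 1 + j0.705 → |·| ≈ 1.2235, ∠ ≈ 35.18°
|H| = 62.5 · 70.507 · 5.728 / (35.264 · 1.2235) ≈ 585.03
Gain = 20 log₁₀(585.03) ≈ 55.34 dB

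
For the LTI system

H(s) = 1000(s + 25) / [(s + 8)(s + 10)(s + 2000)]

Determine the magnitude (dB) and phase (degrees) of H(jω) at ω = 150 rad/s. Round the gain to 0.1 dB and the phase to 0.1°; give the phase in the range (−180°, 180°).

-49.5 dB, -96.9°

At s = jω = j150:
zero (s+25): 25 + j150 → |·| = √(25²+150²) = √23125 ≈ 152.07, ∠ = arctan(150/25) ≈ 80.54°
pole (s+8): 8 + j150 → |·| = √(8²+150²) = √22564 ≈ 150.21, ∠ = arctan(150/8) ≈ 86.95°
pole (s+10): 10 + j150 → |·| = √(10²+150²) = √22600 ≈ 150.33, ∠ = arctan(150/10) ≈ 86.19°
pole (s+2000): 2000 + j150 → |·| = √(2000²+150²) = √4022500 ≈ 2005.6, ∠ = arctan(150/2000) ≈ 4.29°
|H| = 1000 · 152.07 / 4.5289e+07 ≈ 0.0033578
Gain = 20 log₁₀(0.0033578) ≈ -49.48 dB
∠H = 80.54° − 177.43° = -96.89°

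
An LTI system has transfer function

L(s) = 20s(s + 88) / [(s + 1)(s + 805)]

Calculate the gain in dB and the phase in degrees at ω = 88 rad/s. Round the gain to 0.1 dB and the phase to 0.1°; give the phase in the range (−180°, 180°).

9.8 dB, 39.4°

At s = jω = j88:
zero (s+88): 88 + j88 → |·| = √(88²+88²) = √15488 ≈ 124.45, ∠ = arctan(88/88) ≈ 45.00°
zero at origin: s = j88 → |·| = 88, ∠ = 90.00°
pole (s+1): 1 + j88 → |·| = √(1²+88²) = √7745 ≈ 88.006, ∠ = arctan(88/1) ≈ 89.35°
pole (s+805): 805 + j88 → |·| = √(805²+88²) = √655769 ≈ 809.8, ∠ = arctan(88/805) ≈ 6.24°
|L| = 20 · 10952 / 71267 ≈ 3.0735
Gain = 20 log₁₀(3.0735) ≈ 9.75 dB
∠L = 135.00° − 95.59° = 39.41°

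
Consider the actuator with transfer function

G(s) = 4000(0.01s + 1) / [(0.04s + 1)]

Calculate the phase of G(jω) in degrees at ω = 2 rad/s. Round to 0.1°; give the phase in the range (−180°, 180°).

-3.4°

At ω = 2 rad/s:
zero (1 + j2·0.01) = 1 + j0.02 → |·| ≈ 1.0002, ∠ ≈ 1.15°
pole (1 + j2·0.04) = 1 + j0.08 → |·| ≈ 1.0032, ∠ ≈ 4.57°
∠G = (1.15°) − (4.57°) = -3.42°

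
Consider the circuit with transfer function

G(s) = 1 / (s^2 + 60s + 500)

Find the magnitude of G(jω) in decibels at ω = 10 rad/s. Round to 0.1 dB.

Substitute s = j10:
Numerator: 1 = 1 + j0
Denominator: (j10)^2 + 60(j10) + 500 = 400 + j600
|N| = √(1² + 0²) ≈ 1, ∠N ≈ 0.00°
|D| = √(400² + 600²) ≈ 721.11, ∠D ≈ 56.31°
|G| = 1 / 721.11 ≈ 0.0013868
Gain = 20 log₁₀(0.0013868) ≈ -57.16 dB

-57.2 dB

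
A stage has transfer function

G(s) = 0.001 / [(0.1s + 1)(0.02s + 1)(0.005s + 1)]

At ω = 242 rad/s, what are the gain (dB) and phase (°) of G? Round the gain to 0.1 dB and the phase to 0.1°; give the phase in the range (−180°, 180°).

At ω = 242 rad/s:
pole (1 + j242·0.1) = 1 + j24.2 → |·| ≈ 24.221, ∠ ≈ 87.63°
pole (1 + j242·0.02) = 1 + j4.84 → |·| ≈ 4.9422, ∠ ≈ 78.33°
pole (1 + j242·0.005) = 1 + j1.21 → |·| ≈ 1.5697, ∠ ≈ 50.43°
|G| = 0.001 · 1 / (24.221 · 4.9422 · 1.5697) ≈ 5.322e-06
Gain = 20 log₁₀(5.322e-06) ≈ -105.48 dB
∠G = (0°) − (87.63° + 78.33° + 50.43°) = -216.39° ≡ 143.61° (principal value)

-105.5 dB, 143.6°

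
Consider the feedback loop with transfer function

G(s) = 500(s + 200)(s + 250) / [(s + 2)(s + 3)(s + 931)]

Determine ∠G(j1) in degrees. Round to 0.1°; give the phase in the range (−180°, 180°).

-44.5°

At s = jω = j1:
zero (s+200): 200 + j1 → |·| = √(200²+1²) = √40001 ≈ 200, ∠ = arctan(1/200) ≈ 0.29°
zero (s+250): 250 + j1 → |·| = √(250²+1²) = √62501 ≈ 250, ∠ = arctan(1/250) ≈ 0.23°
pole (s+2): 2 + j1 → |·| = √(2²+1²) = √5 ≈ 2.2361, ∠ = arctan(1/2) ≈ 26.57°
pole (s+3): 3 + j1 → |·| = √(3²+1²) = √10 ≈ 3.1623, ∠ = arctan(1/3) ≈ 18.43°
pole (s+931): 931 + j1 → |·| = √(931²+1²) = √866762 ≈ 931, ∠ = arctan(1/931) ≈ 0.06°
∠G = 0.52° − 45.06° = -44.54°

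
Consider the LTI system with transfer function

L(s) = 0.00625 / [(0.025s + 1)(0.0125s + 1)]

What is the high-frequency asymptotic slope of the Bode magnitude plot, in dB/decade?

Each pole contributes −20 dB/decade at high frequency; each zero contributes +20 dB/decade.
Net: 0 zero(s) − 2 pole(s) → -40 dB/decade.

-40 dB/decade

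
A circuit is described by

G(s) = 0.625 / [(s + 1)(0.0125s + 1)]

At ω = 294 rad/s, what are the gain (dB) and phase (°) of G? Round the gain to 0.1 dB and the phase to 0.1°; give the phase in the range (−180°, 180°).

At ω = 294 rad/s:
pole (1 + j294·1) = 1 + j294 → |·| ≈ 294, ∠ ≈ 89.81°
pole (1 + j294·0.0125) = 1 + j3.675 → |·| ≈ 3.8086, ∠ ≈ 74.78°
|G| = 0.625 · 1 / (294 · 3.8086) ≈ 0.00055817
Gain = 20 log₁₀(0.00055817) ≈ -65.06 dB
∠G = (0°) − (89.81° + 74.78°) = -164.59°

-65.1 dB, -164.6°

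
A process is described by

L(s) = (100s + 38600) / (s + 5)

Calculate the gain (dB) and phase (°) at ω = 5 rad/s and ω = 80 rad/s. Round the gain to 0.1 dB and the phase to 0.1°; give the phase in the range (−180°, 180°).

Substitute s = j5:
Numerator: 100(j5) + 38600 = 38600 + j500
Denominator: (j5) + 5 = 5 + j5
|N| = √(38600² + 500²) ≈ 38603, ∠N ≈ 0.74°
|D| = √(5² + 5²) ≈ 7.0711, ∠D ≈ 45.00°
|L| = 38603 / 7.0711 ≈ 5459.3
Gain = 20 log₁₀(5459.3) ≈ 74.74 dB
∠L = 0.74° − 45.00° = -44.26°

Substitute s = j80:
Numerator: 100(j80) + 38600 = 38600 + j8000
Denominator: (j80) + 5 = 5 + j80
|N| = √(38600² + 8000²) ≈ 39420, ∠N ≈ 11.71°
|D| = √(5² + 80²) ≈ 80.156, ∠D ≈ 86.42°
|L| = 39420 / 80.156 ≈ 491.79
Gain = 20 log₁₀(491.79) ≈ 53.84 dB
∠L = 11.71° − 86.42° = -74.71°

ω = 5: 74.7 dB, -44.3°; ω = 80: 53.8 dB, -74.7°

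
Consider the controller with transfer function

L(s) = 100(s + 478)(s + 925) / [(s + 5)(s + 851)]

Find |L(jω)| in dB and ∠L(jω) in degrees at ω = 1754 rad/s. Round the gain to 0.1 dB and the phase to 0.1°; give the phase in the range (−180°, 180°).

At s = jω = j1754:
zero (s+478): 478 + j1754 → |·| = √(478²+1754²) = √3305000 ≈ 1818, ∠ = arctan(1754/478) ≈ 74.76°
zero (s+925): 925 + j1754 → |·| = √(925²+1754²) = √3932141 ≈ 1983, ∠ = arctan(1754/925) ≈ 62.19°
pole (s+5): 5 + j1754 → |·| = √(5²+1754²) = √3076541 ≈ 1754, ∠ = arctan(1754/5) ≈ 89.84°
pole (s+851): 851 + j1754 → |·| = √(851²+1754²) = √3800717 ≈ 1949.5, ∠ = arctan(1754/851) ≈ 64.12°
|L| = 100 · 3.6051e+06 / 3.4194e+06 ≈ 105.43
Gain = 20 log₁₀(105.43) ≈ 40.46 dB
∠L = 136.95° − 153.96° = -17.01°

40.5 dB, -17.0°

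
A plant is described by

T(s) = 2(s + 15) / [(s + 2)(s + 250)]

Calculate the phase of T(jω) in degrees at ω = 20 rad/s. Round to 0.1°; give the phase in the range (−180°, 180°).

At s = jω = j20:
zero (s+15): 15 + j20 → |·| = √(15²+20²) = √625 ≈ 25, ∠ = arctan(20/15) ≈ 53.13°
pole (s+2): 2 + j20 → |·| = √(2²+20²) = √404 ≈ 20.1, ∠ = arctan(20/2) ≈ 84.29°
pole (s+250): 250 + j20 → |·| = √(250²+20²) = √62900 ≈ 250.8, ∠ = arctan(20/250) ≈ 4.57°
∠T = 53.13° − 88.86° = -35.73°

-35.7°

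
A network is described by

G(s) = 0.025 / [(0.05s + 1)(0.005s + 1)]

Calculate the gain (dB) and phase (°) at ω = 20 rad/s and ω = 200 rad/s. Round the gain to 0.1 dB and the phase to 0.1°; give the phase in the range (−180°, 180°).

ω = 20: -35.1 dB, -50.7°; ω = 200: -55.1 dB, -129.3°

At ω = 20 rad/s:
pole (1 + j20·0.05) = 1 + j1 → |·| ≈ 1.4142, ∠ ≈ 45.00°
pole (1 + j20·0.005) = 1 + j0.1 → |·| ≈ 1.005, ∠ ≈ 5.71°
|G| = 0.025 · 1 / (1.4142 · 1.005) ≈ 0.01759
Gain = 20 log₁₀(0.01759) ≈ -35.09 dB
∠G = (0°) − (45.00° + 5.71°) = -50.71°

At ω = 200 rad/s:
pole (1 + j200·0.05) = 1 + j10 → |·| ≈ 10.05, ∠ ≈ 84.29°
pole (1 + j200·0.005) = 1 + j1 → |·| ≈ 1.4142, ∠ ≈ 45.00°
|G| = 0.025 · 1 / (10.05 · 1.4142) ≈ 0.001759
Gain = 20 log₁₀(0.001759) ≈ -55.09 dB
∠G = (0°) − (84.29° + 45.00°) = -129.29°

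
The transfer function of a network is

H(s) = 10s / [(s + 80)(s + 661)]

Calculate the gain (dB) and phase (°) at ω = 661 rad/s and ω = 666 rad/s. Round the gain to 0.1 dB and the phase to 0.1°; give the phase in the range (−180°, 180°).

At s = jω = j661:
zero at origin: s = j661 → |·| = 661, ∠ = 90.00°
pole (s+80): 80 + j661 → |·| = √(80²+661²) = √443321 ≈ 665.82, ∠ = arctan(661/80) ≈ 83.10°
pole (s+661): 661 + j661 → |·| = √(661²+661²) = √873842 ≈ 934.8, ∠ = arctan(661/661) ≈ 45.00°
|H| = 10 · 661 / 6.2241e+05 ≈ 0.01062
Gain = 20 log₁₀(0.01062) ≈ -39.48 dB
∠H = 90.00° − 128.10° = -38.10°

At s = jω = j666:
zero at origin: s = j666 → |·| = 666, ∠ = 90.00°
pole (s+80): 80 + j666 → |·| = √(80²+666²) = √449956 ≈ 670.79, ∠ = arctan(666/80) ≈ 83.15°
pole (s+661): 661 + j666 → |·| = √(661²+666²) = √880477 ≈ 938.34, ∠ = arctan(666/661) ≈ 45.22°
|H| = 10 · 666 / 6.2943e+05 ≈ 0.010581
Gain = 20 log₁₀(0.010581) ≈ -39.51 dB
∠H = 90.00° − 128.37° = -38.37°

ω = 661: -39.5 dB, -38.1°; ω = 666: -39.5 dB, -38.4°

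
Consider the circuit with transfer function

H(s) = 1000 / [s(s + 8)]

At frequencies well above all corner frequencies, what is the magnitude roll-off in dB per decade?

Each pole contributes −20 dB/decade at high frequency; each zero contributes +20 dB/decade.
Net: 0 zero(s) − 2 pole(s) → -40 dB/decade.

-40 dB/decade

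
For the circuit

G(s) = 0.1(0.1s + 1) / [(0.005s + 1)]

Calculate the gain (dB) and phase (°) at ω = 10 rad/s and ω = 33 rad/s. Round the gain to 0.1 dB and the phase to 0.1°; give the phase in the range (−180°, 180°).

At ω = 10 rad/s:
zero (1 + j10·0.1) = 1 + j1 → |·| ≈ 1.4142, ∠ ≈ 45.00°
pole (1 + j10·0.005) = 1 + j0.05 → |·| ≈ 1.0012, ∠ ≈ 2.86°
|G| = 0.1 · 1.4142 / (1.0012) ≈ 0.14125
Gain = 20 log₁₀(0.14125) ≈ -17.00 dB
∠G = (45.00°) − (2.86°) = 42.14°

At ω = 33 rad/s:
zero (1 + j33·0.1) = 1 + j3.3 → |·| ≈ 3.4482, ∠ ≈ 73.14°
pole (1 + j33·0.005) = 1 + j0.165 → |·| ≈ 1.0135, ∠ ≈ 9.37°
|G| = 0.1 · 3.4482 / (1.0135) ≈ 0.34023
Gain = 20 log₁₀(0.34023) ≈ -9.36 dB
∠G = (73.14°) − (9.37°) = 63.77°

ω = 10: -17.0 dB, 42.1°; ω = 33: -9.4 dB, 63.8°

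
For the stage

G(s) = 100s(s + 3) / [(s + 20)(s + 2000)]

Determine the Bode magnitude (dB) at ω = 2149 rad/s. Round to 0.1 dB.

37.3 dB

At s = jω = j2149:
zero (s+3): 3 + j2149 → |·| = √(3²+2149²) = √4618210 ≈ 2149, ∠ = arctan(2149/3) ≈ 89.92°
zero at origin: s = j2149 → |·| = 2149, ∠ = 90.00°
pole (s+20): 20 + j2149 → |·| = √(20²+2149²) = √4618601 ≈ 2149.1, ∠ = arctan(2149/20) ≈ 89.47°
pole (s+2000): 2000 + j2149 → |·| = √(2000²+2149²) = √8618201 ≈ 2935.7, ∠ = arctan(2149/2000) ≈ 47.06°
|G| = 100 · 4.6182e+06 / 6.3091e+06 ≈ 73.199
Gain = 20 log₁₀(73.199) ≈ 37.29 dB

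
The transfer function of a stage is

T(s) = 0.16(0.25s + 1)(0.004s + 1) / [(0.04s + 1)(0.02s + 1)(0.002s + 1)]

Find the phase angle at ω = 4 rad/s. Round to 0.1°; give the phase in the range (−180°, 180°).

At ω = 4 rad/s:
zero (1 + j4·0.25) = 1 + j1 → |·| ≈ 1.4142, ∠ ≈ 45.00°
zero (1 + j4·0.004) = 1 + j0.016 → |·| ≈ 1.0001, ∠ ≈ 0.92°
pole (1 + j4·0.04) = 1 + j0.16 → |·| ≈ 1.0127, ∠ ≈ 9.09°
pole (1 + j4·0.02) = 1 + j0.08 → |·| ≈ 1.0032, ∠ ≈ 4.57°
pole (1 + j4·0.002) = 1 + j0.008 → |·| ≈ 1, ∠ ≈ 0.46°
∠T = (45.00° + 0.92°) − (9.09° + 4.57° + 0.46°) = 31.80°

31.8°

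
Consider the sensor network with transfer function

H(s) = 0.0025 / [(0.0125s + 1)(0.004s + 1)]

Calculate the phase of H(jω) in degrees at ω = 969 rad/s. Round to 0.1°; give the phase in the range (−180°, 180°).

At ω = 969 rad/s:
pole (1 + j969·0.0125) = 1 + j12.1125 → |·| ≈ 12.154, ∠ ≈ 85.28°
pole (1 + j969·0.004) = 1 + j3.876 → |·| ≈ 4.0029, ∠ ≈ 75.53°
∠H = (0°) − (85.28° + 75.53°) = -160.81°

-160.8°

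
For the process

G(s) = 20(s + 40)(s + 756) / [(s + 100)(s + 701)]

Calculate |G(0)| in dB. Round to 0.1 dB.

G(0) = 20·40·756 / (100·701) ≈ 8.6277
20 log₁₀(8.6277) ≈ 18.72 dB

18.7 dB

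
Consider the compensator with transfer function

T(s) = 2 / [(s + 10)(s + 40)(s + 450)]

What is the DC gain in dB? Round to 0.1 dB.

-99.1 dB

T(0) = 2 / (10·40·450) ≈ 1.1111e-05
20 log₁₀(1.1111e-05) ≈ -99.08 dB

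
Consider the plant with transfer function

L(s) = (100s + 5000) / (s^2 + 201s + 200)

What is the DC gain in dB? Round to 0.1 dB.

28.0 dB

L(0) = 5000 / 200 = 25
20 log₁₀(25) ≈ 27.96 dB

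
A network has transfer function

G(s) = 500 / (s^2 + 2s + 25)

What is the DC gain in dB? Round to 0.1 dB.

G(0) = 500 / 25 = 20
20 log₁₀(20) ≈ 26.02 dB

26.0 dB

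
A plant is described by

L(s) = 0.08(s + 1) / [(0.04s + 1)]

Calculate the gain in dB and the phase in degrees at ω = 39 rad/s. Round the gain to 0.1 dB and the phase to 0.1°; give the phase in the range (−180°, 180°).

At ω = 39 rad/s:
zero (1 + j39·1) = 1 + j39 → |·| ≈ 39.013, ∠ ≈ 88.53°
pole (1 + j39·0.04) = 1 + j1.56 → |·| ≈ 1.853, ∠ ≈ 57.34°
|L| = 0.08 · 39.013 / (1.853) ≈ 1.6843
Gain = 20 log₁₀(1.6843) ≈ 4.53 dB
∠L = (88.53°) − (57.34°) = 31.19°

4.5 dB, 31.2°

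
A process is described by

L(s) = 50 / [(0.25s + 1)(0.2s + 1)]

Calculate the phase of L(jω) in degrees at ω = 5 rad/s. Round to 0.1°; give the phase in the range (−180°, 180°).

-96.3°

At ω = 5 rad/s:
pole (1 + j5·0.25) = 1 + j1.25 → |·| ≈ 1.6008, ∠ ≈ 51.34°
pole (1 + j5·0.2) = 1 + j1 → |·| ≈ 1.4142, ∠ ≈ 45.00°
∠L = (0°) − (51.34° + 45.00°) = -96.34°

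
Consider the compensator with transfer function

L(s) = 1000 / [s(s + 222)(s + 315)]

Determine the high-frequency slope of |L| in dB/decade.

Each pole contributes −20 dB/decade at high frequency; each zero contributes +20 dB/decade.
Net: 0 zero(s) − 3 pole(s) → -60 dB/decade.

-60 dB/decade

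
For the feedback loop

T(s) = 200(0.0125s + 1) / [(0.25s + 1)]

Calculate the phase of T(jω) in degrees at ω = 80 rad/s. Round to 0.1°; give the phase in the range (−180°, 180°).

-42.1°

At ω = 80 rad/s:
zero (1 + j80·0.0125) = 1 + j1 → |·| ≈ 1.4142, ∠ ≈ 45.00°
pole (1 + j80·0.25) = 1 + j20 → |·| ≈ 20.025, ∠ ≈ 87.14°
∠T = (45.00°) − (87.14°) = -42.14°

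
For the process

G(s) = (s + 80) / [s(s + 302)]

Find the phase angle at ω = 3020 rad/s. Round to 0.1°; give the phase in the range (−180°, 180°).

-85.8°

At s = jω = j3020:
zero (s+80): 80 + j3020 → |·| = √(80²+3020²) = √9126800 ≈ 3021.1, ∠ = arctan(3020/80) ≈ 88.48°
pole (s+302): 302 + j3020 → |·| = √(302²+3020²) = √9211604 ≈ 3035.1, ∠ = arctan(3020/302) ≈ 84.29°
pole at origin: |s| = 3020, ∠ = 90.00° (in denominator)
∠G = 88.48° − 174.29° = -85.81°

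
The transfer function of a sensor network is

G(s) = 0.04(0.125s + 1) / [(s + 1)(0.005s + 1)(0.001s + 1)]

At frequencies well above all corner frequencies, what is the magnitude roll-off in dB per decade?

Each pole contributes −20 dB/decade at high frequency; each zero contributes +20 dB/decade.
Net: 1 zero(s) − 3 pole(s) → -40 dB/decade.

-40 dB/decade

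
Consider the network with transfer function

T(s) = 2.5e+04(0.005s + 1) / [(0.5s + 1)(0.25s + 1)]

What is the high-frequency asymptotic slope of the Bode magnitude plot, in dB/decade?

Each pole contributes −20 dB/decade at high frequency; each zero contributes +20 dB/decade.
Net: 1 zero(s) − 2 pole(s) → -20 dB/decade.

-20 dB/decade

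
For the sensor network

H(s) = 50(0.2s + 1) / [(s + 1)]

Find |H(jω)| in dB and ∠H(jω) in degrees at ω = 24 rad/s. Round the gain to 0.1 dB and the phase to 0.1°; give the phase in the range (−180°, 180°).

20.2 dB, -9.4°

At ω = 24 rad/s:
zero (1 + j24·0.2) = 1 + j4.8 → |·| ≈ 4.9031, ∠ ≈ 78.23°
pole (1 + j24·1) = 1 + j24 → |·| ≈ 24.021, ∠ ≈ 87.61°
|H| = 50 · 4.9031 / (24.021) ≈ 10.206
Gain = 20 log₁₀(10.206) ≈ 20.18 dB
∠H = (78.23°) − (87.61°) = -9.38°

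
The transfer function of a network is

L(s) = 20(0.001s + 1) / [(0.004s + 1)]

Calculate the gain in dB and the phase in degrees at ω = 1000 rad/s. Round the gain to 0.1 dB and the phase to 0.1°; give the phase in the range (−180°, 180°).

At ω = 1000 rad/s:
zero (1 + j1000·0.001) = 1 + j1 → |·| ≈ 1.4142, ∠ ≈ 45.00°
pole (1 + j1000·0.004) = 1 + j4 → |·| ≈ 4.1231, ∠ ≈ 75.96°
|L| = 20 · 1.4142 / (4.1231) ≈ 6.8599
Gain = 20 log₁₀(6.8599) ≈ 16.73 dB
∠L = (45.00°) − (75.96°) = -30.96°

16.7 dB, -31.0°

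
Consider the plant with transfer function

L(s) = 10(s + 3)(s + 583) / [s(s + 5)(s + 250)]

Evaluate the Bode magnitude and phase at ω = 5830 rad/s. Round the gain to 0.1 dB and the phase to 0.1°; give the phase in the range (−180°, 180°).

At s = jω = j5830:
zero (s+3): 3 + j5830 → |·| = √(3²+5830²) = √33988909 ≈ 5830, ∠ = arctan(5830/3) ≈ 89.97°
zero (s+583): 583 + j5830 → |·| = √(583²+5830²) = √34328789 ≈ 5859.1, ∠ = arctan(5830/583) ≈ 84.29°
pole (s+5): 5 + j5830 → |·| = √(5²+5830²) = √33988925 ≈ 5830, ∠ = arctan(5830/5) ≈ 89.95°
pole (s+250): 250 + j5830 → |·| = √(250²+5830²) = √34051400 ≈ 5835.4, ∠ = arctan(5830/250) ≈ 87.54°
pole at origin: |s| = 5830, ∠ = 90.00° (in denominator)
|L| = 10 · 3.4159e+07 / 1.9834e+11 ≈ 0.0017222
Gain = 20 log₁₀(0.0017222) ≈ -55.28 dB
∠L = 174.26° − 267.49° = -93.23°

-55.3 dB, -93.2°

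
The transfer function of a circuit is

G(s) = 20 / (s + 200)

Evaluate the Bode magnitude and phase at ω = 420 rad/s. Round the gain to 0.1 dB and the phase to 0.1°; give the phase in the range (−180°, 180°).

At s = jω = j420:
pole (s+200): 200 + j420 → |·| = √(200²+420²) = √216400 ≈ 465.19, ∠ = arctan(420/200) ≈ 64.54°
|G| = 20 / 465.19 ≈ 0.042993
Gain = 20 log₁₀(0.042993) ≈ -27.33 dB
∠G = 0.00° − 64.54° = -64.54°

-27.3 dB, -64.5°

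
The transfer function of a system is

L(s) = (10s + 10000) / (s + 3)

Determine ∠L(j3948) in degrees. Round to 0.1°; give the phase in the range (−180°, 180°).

Substitute s = j3948:
Numerator: 10(j3948) + 10000 = 10000 + j39480
Denominator: (j3948) + 3 = 3 + j3948
|N| = √(10000² + 39480²) ≈ 40727, ∠N ≈ 75.79°
|D| = √(3² + 3948²) ≈ 3948, ∠D ≈ 89.96°
∠L = 75.79° − 89.96° = -14.17°

-14.2°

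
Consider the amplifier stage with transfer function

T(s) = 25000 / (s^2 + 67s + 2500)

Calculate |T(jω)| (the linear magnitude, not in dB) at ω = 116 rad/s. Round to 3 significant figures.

At s = jω = j116:
quadratic: (j116)² + 67·j116 + 2500 = -10956 + j7772 → |·| ≈ 13433, ∠ ≈ 144.65°
|T| = 25000 / 13433 ≈ 1.8611

1.86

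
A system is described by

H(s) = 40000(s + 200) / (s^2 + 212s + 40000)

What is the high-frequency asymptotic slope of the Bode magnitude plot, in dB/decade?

Each pole contributes −20 dB/decade at high frequency; each zero contributes +20 dB/decade.
Net: 1 zero(s) − 2 pole(s) → -20 dB/decade.

-20 dB/decade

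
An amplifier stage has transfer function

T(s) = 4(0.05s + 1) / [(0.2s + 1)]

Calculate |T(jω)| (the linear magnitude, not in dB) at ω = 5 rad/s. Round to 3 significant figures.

At ω = 5 rad/s:
zero (1 + j5·0.05) = 1 + j0.25 → |·| ≈ 1.0308, ∠ ≈ 14.04°
pole (1 + j5·0.2) = 1 + j1 → |·| ≈ 1.4142, ∠ ≈ 45.00°
|T| = 4 · 1.0308 / (1.4142) ≈ 2.9156

2.92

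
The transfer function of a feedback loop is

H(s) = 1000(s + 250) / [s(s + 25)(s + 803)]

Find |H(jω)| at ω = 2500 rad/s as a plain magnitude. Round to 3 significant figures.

0.000153

At s = jω = j2500:
zero (s+250): 250 + j2500 → |·| = √(250²+2500²) = √6312500 ≈ 2512.5, ∠ = arctan(2500/250) ≈ 84.29°
pole (s+25): 25 + j2500 → |·| = √(25²+2500²) = √6250625 ≈ 2500.1, ∠ = arctan(2500/25) ≈ 89.43°
pole (s+803): 803 + j2500 → |·| = √(803²+2500²) = √6894809 ≈ 2625.8, ∠ = arctan(2500/803) ≈ 72.19°
pole at origin: |s| = 2500, ∠ = 90.00° (in denominator)
|H| = 1000 · 2512.5 / 1.6412e+10 ≈ 0.00015309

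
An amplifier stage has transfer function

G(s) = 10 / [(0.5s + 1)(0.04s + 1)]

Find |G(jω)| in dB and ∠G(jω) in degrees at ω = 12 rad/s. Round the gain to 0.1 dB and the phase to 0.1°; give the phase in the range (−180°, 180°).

At ω = 12 rad/s:
pole (1 + j12·0.5) = 1 + j6 → |·| ≈ 6.0828, ∠ ≈ 80.54°
pole (1 + j12·0.04) = 1 + j0.48 → |·| ≈ 1.1092, ∠ ≈ 25.64°
|G| = 10 · 1 / (6.0828 · 1.1092) ≈ 1.4821
Gain = 20 log₁₀(1.4821) ≈ 3.42 dB
∠G = (0°) − (80.54° + 25.64°) = -106.18°

3.4 dB, -106.2°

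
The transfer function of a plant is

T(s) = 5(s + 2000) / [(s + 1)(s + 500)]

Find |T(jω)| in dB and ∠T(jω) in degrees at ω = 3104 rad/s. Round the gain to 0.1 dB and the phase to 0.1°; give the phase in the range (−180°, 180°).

-54.5 dB, -113.6°

At s = jω = j3104:
zero (s+2000): 2000 + j3104 → |·| = √(2000²+3104²) = √13634816 ≈ 3692.5, ∠ = arctan(3104/2000) ≈ 57.21°
pole (s+1): 1 + j3104 → |·| = √(1²+3104²) = √9634817 ≈ 3104, ∠ = arctan(3104/1) ≈ 89.98°
pole (s+500): 500 + j3104 → |·| = √(500²+3104²) = √9884816 ≈ 3144, ∠ = arctan(3104/500) ≈ 80.85°
|T| = 5 · 3692.5 / 9.759e+06 ≈ 0.0018918
Gain = 20 log₁₀(0.0018918) ≈ -54.46 dB
∠T = 57.21° − 170.83° = -113.62°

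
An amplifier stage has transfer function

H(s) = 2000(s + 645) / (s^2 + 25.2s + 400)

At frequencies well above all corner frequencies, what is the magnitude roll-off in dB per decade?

Each pole contributes −20 dB/decade at high frequency; each zero contributes +20 dB/decade.
Net: 1 zero(s) − 2 pole(s) → -20 dB/decade.

-20 dB/decade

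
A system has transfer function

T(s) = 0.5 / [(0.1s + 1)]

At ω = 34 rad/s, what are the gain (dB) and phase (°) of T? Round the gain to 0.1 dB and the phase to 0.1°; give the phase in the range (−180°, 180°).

At ω = 34 rad/s:
pole (1 + j34·0.1) = 1 + j3.4 → |·| ≈ 3.544, ∠ ≈ 73.61°
|T| = 0.5 · 1 / (3.544) ≈ 0.14108
Gain = 20 log₁₀(0.14108) ≈ -17.01 dB
∠T = (0°) − (73.61°) = -73.61°

-17.0 dB, -73.6°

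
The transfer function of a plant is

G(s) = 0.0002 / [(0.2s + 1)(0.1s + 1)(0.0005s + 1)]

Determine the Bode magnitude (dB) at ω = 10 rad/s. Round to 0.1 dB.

At ω = 10 rad/s:
pole (1 + j10·0.2) = 1 + j2 → |·| ≈ 2.2361, ∠ ≈ 63.43°
pole (1 + j10·0.1) = 1 + j1 → |·| ≈ 1.4142, ∠ ≈ 45.00°
pole (1 + j10·0.0005) = 1 + j0.005 → |·| ≈ 1, ∠ ≈ 0.29°
|G| = 0.0002 · 1 / (2.2361 · 1.4142 · 1) ≈ 6.3245e-05
Gain = 20 log₁₀(6.3245e-05) ≈ -83.98 dB

-84.0 dB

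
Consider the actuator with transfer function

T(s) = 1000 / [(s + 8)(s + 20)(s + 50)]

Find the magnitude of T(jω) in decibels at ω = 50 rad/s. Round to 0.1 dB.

At s = jω = j50:
pole (s+8): 8 + j50 → |·| = √(8²+50²) = √2564 ≈ 50.636, ∠ = arctan(50/8) ≈ 80.91°
pole (s+20): 20 + j50 → |·| = √(20²+50²) = √2900 ≈ 53.852, ∠ = arctan(50/20) ≈ 68.20°
pole (s+50): 50 + j50 → |·| = √(50²+50²) = √5000 ≈ 70.711, ∠ = arctan(50/50) ≈ 45.00°
|T| = 1000 / 1.9282e+05 ≈ 0.0051862
Gain = 20 log₁₀(0.0051862) ≈ -45.70 dB

-45.7 dB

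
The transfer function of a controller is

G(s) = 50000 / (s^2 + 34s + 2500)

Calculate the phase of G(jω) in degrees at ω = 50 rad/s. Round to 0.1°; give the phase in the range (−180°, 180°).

-90.0°

At s = jω = j50:
quadratic: (j50)² + 34·j50 + 2500 = 0 + j1700 → |·| ≈ 1700, ∠ ≈ 90.00°
∠G = 0.00° − 90.00° = -90.00°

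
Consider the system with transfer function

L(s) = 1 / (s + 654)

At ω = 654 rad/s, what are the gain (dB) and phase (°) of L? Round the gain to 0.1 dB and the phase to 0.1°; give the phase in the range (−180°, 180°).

-59.3 dB, -45.0°

Substitute s = j654:
Numerator: 1 = 1 + j0
Denominator: (j654) + 654 = 654 + j654
|N| = √(1² + 0²) ≈ 1, ∠N ≈ 0.00°
|D| = √(654² + 654²) ≈ 924.9, ∠D ≈ 45.00°
|L| = 1 / 924.9 ≈ 0.0010812
Gain = 20 log₁₀(0.0010812) ≈ -59.32 dB
∠L = 0.00° − 45.00° = -45.00°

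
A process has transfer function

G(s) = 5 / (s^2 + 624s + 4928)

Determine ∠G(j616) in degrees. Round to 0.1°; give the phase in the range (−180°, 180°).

-134.3°

Substitute s = j616:
Numerator: 5 = 5 + j0
Denominator: (j616)^2 + 624(j616) + 4928 = -374528 + j384384
|N| = √(5² + 0²) ≈ 5, ∠N ≈ 0.00°
|D| = √(374528² + 384384²) ≈ 5.3668e+05, ∠D ≈ 134.26°
∠G = 0.00° − 134.26° = -134.26°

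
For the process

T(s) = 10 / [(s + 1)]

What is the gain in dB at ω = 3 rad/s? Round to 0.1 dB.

At ω = 3 rad/s:
pole (1 + j3·1) = 1 + j3 → |·| ≈ 3.1623, ∠ ≈ 71.57°
|T| = 10 · 1 / (3.1623) ≈ 3.1623
Gain = 20 log₁₀(3.1623) ≈ 10.00 dB

10.0 dB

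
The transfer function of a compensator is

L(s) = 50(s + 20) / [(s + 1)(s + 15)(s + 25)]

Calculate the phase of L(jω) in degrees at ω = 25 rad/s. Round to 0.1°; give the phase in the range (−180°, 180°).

At s = jω = j25:
zero (s+20): 20 + j25 → |·| = √(20²+25²) = √1025 ≈ 32.016, ∠ = arctan(25/20) ≈ 51.34°
pole (s+1): 1 + j25 → |·| = √(1²+25²) = √626 ≈ 25.02, ∠ = arctan(25/1) ≈ 87.71°
pole (s+15): 15 + j25 → |·| = √(15²+25²) = √850 ≈ 29.155, ∠ = arctan(25/15) ≈ 59.04°
pole (s+25): 25 + j25 → |·| = √(25²+25²) = √1250 ≈ 35.355, ∠ = arctan(25/25) ≈ 45.00°
∠L = 51.34° − 191.75° = -140.41°

-140.4°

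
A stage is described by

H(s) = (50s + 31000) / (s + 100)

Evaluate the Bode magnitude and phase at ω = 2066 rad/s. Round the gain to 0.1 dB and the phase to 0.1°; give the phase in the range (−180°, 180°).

Substitute s = j2066:
Numerator: 50(j2066) + 31000 = 31000 + j103300
Denominator: (j2066) + 100 = 100 + j2066
|N| = √(31000² + 103300²) ≈ 1.0785e+05, ∠N ≈ 73.30°
|D| = √(100² + 2066²) ≈ 2068.4, ∠D ≈ 87.23°
|H| = 1.0785e+05 / 2068.4 ≈ 52.142
Gain = 20 log₁₀(52.142) ≈ 34.34 dB
∠H = 73.30° − 87.23° = -13.93°

34.3 dB, -13.9°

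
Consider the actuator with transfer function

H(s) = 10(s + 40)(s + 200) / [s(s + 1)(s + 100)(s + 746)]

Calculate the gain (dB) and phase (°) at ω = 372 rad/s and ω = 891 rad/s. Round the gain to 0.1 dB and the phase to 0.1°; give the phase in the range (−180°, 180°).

ω = 372: -89.0 dB, -135.7°; ω = 891: -100.1 dB, -148.8°

At s = jω = j372:
zero (s+40): 40 + j372 → |·| = √(40²+372²) = √139984 ≈ 374.14, ∠ = arctan(372/40) ≈ 83.86°
zero (s+200): 200 + j372 → |·| = √(200²+372²) = √178384 ≈ 422.36, ∠ = arctan(372/200) ≈ 61.74°
pole (s+1): 1 + j372 → |·| = √(1²+372²) = √138385 ≈ 372, ∠ = arctan(372/1) ≈ 89.85°
pole (s+100): 100 + j372 → |·| = √(100²+372²) = √148384 ≈ 385.21, ∠ = arctan(372/100) ≈ 74.95°
pole (s+746): 746 + j372 → |·| = √(746²+372²) = √694900 ≈ 833.61, ∠ = arctan(372/746) ≈ 26.50°
pole at origin: |s| = 372, ∠ = 90.00° (in denominator)
|H| = 10 · 1.5802e+05 / 4.4437e+10 ≈ 3.556e-05
Gain = 20 log₁₀(3.556e-05) ≈ -88.98 dB
∠H = 145.60° − 281.30° = -135.70°

At s = jω = j891:
zero (s+40): 40 + j891 → |·| = √(40²+891²) = √795481 ≈ 891.9, ∠ = arctan(891/40) ≈ 87.43°
zero (s+200): 200 + j891 → |·| = √(200²+891²) = √833881 ≈ 913.17, ∠ = arctan(891/200) ≈ 77.35°
pole (s+1): 1 + j891 → |·| = √(1²+891²) = √793882 ≈ 891, ∠ = arctan(891/1) ≈ 89.94°
pole (s+100): 100 + j891 → |·| = √(100²+891²) = √803881 ≈ 896.59, ∠ = arctan(891/100) ≈ 83.60°
pole (s+746): 746 + j891 → |·| = √(746²+891²) = √1350397 ≈ 1162.1, ∠ = arctan(891/746) ≈ 50.06°
pole at origin: |s| = 891, ∠ = 90.00° (in denominator)
|H| = 10 · 8.1446e+05 / 8.2717e+11 ≈ 9.8463e-06
Gain = 20 log₁₀(9.8463e-06) ≈ -100.13 dB
∠H = 164.78° − 313.60° = -148.82°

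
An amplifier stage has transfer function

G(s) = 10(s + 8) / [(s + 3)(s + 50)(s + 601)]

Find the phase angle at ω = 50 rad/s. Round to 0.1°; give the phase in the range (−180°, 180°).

-55.4°

At s = jω = j50:
zero (s+8): 8 + j50 → |·| = √(8²+50²) = √2564 ≈ 50.636, ∠ = arctan(50/8) ≈ 80.91°
pole (s+3): 3 + j50 → |·| = √(3²+50²) = √2509 ≈ 50.09, ∠ = arctan(50/3) ≈ 86.57°
pole (s+50): 50 + j50 → |·| = √(50²+50²) = √5000 ≈ 70.711, ∠ = arctan(50/50) ≈ 45.00°
pole (s+601): 601 + j50 → |·| = √(601²+50²) = √363701 ≈ 603.08, ∠ = arctan(50/601) ≈ 4.76°
∠G = 80.91° − 136.33° = -55.42°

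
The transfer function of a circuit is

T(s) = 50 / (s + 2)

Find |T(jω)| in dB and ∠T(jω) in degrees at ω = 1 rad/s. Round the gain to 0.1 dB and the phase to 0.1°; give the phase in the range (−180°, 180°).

27.0 dB, -26.6°

At s = jω = j1:
pole (s+2): 2 + j1 → |·| = √(2²+1²) = √5 ≈ 2.2361, ∠ = arctan(1/2) ≈ 26.57°
|T| = 50 / 2.2361 ≈ 22.36
Gain = 20 log₁₀(22.36) ≈ 26.99 dB
∠T = 0.00° − 26.57° = -26.57°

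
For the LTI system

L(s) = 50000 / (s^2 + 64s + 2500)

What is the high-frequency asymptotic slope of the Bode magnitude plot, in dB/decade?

Each pole contributes −20 dB/decade at high frequency; each zero contributes +20 dB/decade.
Net: 0 zero(s) − 2 pole(s) → -40 dB/decade.

-40 dB/decade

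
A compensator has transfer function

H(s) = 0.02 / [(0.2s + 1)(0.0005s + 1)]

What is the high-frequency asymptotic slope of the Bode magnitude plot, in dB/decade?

-40 dB/decade

Each pole contributes −20 dB/decade at high frequency; each zero contributes +20 dB/decade.
Net: 0 zero(s) − 2 pole(s) → -40 dB/decade.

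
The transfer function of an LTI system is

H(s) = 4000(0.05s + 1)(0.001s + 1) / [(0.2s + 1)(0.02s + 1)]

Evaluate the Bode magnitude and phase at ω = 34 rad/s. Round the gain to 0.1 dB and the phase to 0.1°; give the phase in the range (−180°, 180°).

59.6 dB, -54.4°

At ω = 34 rad/s:
zero (1 + j34·0.05) = 1 + j1.7 → |·| ≈ 1.9723, ∠ ≈ 59.53°
zero (1 + j34·0.001) = 1 + j0.034 → |·| ≈ 1.0006, ∠ ≈ 1.95°
pole (1 + j34·0.2) = 1 + j6.8 → |·| ≈ 6.8731, ∠ ≈ 81.63°
pole (1 + j34·0.02) = 1 + j0.68 → |·| ≈ 1.2093, ∠ ≈ 34.22°
|H| = 4000 · 1.9723 · 1.0006 / (6.8731 · 1.2093) ≈ 949.74
Gain = 20 log₁₀(949.74) ≈ 59.55 dB
∠H = (59.53° + 1.95°) − (81.63° + 34.22°) = -54.37°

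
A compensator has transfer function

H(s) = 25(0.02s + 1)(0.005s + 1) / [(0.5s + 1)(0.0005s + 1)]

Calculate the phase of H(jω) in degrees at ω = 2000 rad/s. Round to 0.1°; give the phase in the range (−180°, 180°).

At ω = 2000 rad/s:
zero (1 + j2000·0.02) = 1 + j40 → |·| ≈ 40.012, ∠ ≈ 88.57°
zero (1 + j2000·0.005) = 1 + j10 → |·| ≈ 10.05, ∠ ≈ 84.29°
pole (1 + j2000·0.5) = 1 + j1000 → |·| ≈ 1000, ∠ ≈ 89.94°
pole (1 + j2000·0.0005) = 1 + j1 → |·| ≈ 1.4142, ∠ ≈ 45.00°
∠H = (88.57° + 84.29°) − (89.94° + 45.00°) = 37.92°

37.9°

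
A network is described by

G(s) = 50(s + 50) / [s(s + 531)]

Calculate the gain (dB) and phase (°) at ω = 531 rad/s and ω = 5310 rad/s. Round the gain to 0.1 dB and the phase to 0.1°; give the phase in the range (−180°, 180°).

At s = jω = j531:
zero (s+50): 50 + j531 → |·| = √(50²+531²) = √284461 ≈ 533.35, ∠ = arctan(531/50) ≈ 84.62°
pole (s+531): 531 + j531 → |·| = √(531²+531²) = √563922 ≈ 750.95, ∠ = arctan(531/531) ≈ 45.00°
pole at origin: |s| = 531, ∠ = 90.00° (in denominator)
|G| = 50 · 533.35 / 3.9875e+05 ≈ 0.066878
Gain = 20 log₁₀(0.066878) ≈ -23.49 dB
∠G = 84.62° − 135.00° = -50.38°

At s = jω = j5310:
zero (s+50): 50 + j5310 → |·| = √(50²+5310²) = √28198600 ≈ 5310.2, ∠ = arctan(5310/50) ≈ 89.46°
pole (s+531): 531 + j5310 → |·| = √(531²+5310²) = √28478061 ≈ 5336.5, ∠ = arctan(5310/531) ≈ 84.29°
pole at origin: |s| = 5310, ∠ = 90.00° (in denominator)
|G| = 50 · 5310.2 / 2.8337e+07 ≈ 0.0093697
Gain = 20 log₁₀(0.0093697) ≈ -40.57 dB
∠G = 89.46° − 174.29° = -84.83°

ω = 531: -23.5 dB, -50.4°; ω = 5310: -40.6 dB, -84.8°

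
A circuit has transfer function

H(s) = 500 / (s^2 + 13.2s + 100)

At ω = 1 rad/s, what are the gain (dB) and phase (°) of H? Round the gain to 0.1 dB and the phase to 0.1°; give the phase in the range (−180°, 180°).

14.0 dB, -7.6°

At s = jω = j1:
quadratic: (j1)² + 13.2·j1 + 100 = 99 + j13.2 → |·| ≈ 99.876, ∠ ≈ 7.59°
|H| = 500 / 99.876 ≈ 5.0062
Gain = 20 log₁₀(5.0062) ≈ 13.99 dB
∠H = 0.00° − 7.59° = -7.59°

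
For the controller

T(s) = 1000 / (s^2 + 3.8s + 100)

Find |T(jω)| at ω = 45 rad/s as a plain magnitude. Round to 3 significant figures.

At s = jω = j45:
quadratic: (j45)² + 3.8·j45 + 100 = -1925 + j171 → |·| ≈ 1932.6, ∠ ≈ 174.92°
|T| = 1000 / 1932.6 ≈ 0.51744

0.517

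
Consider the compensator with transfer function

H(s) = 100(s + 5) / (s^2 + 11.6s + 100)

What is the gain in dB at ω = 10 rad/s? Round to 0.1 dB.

At s = jω = j10:
zero (s+5): 5 + j10 → |·| = √(5²+10²) = √125 ≈ 11.18, ∠ = arctan(10/5) ≈ 63.43°
quadratic: (j10)² + 11.6·j10 + 100 = 0 + j116 → |·| ≈ 116, ∠ ≈ 90.00°
|H| = 100 · 11.18 / 116 ≈ 9.6379
Gain = 20 log₁₀(9.6379) ≈ 19.68 dB

19.7 dB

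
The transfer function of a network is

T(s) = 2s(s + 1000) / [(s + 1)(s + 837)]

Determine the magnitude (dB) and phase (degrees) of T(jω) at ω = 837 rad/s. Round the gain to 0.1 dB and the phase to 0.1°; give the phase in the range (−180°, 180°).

At s = jω = j837:
zero (s+1000): 1000 + j837 → |·| = √(1000²+837²) = √1700569 ≈ 1304.1, ∠ = arctan(837/1000) ≈ 39.93°
zero at origin: s = j837 → |·| = 837, ∠ = 90.00°
pole (s+1): 1 + j837 → |·| = √(1²+837²) = √700570 ≈ 837, ∠ = arctan(837/1) ≈ 89.93°
pole (s+837): 837 + j837 → |·| = √(837²+837²) = √1401138 ≈ 1183.7, ∠ = arctan(837/837) ≈ 45.00°
|T| = 2 · 1.0915e+06 / 9.9076e+05 ≈ 2.2034
Gain = 20 log₁₀(2.2034) ≈ 6.86 dB
∠T = 129.93° − 134.93° = -5.00°

6.9 dB, -5.0°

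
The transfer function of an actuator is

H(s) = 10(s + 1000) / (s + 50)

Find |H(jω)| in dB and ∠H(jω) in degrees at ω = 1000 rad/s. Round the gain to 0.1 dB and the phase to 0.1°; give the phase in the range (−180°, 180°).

At s = jω = j1000:
zero (s+1000): 1000 + j1000 → |·| = √(1000²+1000²) = √2000000 ≈ 1414.2, ∠ = arctan(1000/1000) ≈ 45.00°
pole (s+50): 50 + j1000 → |·| = √(50²+1000²) = √1002500 ≈ 1001.2, ∠ = arctan(1000/50) ≈ 87.14°
|H| = 10 · 1414.2 / 1001.2 ≈ 14.125
Gain = 20 log₁₀(14.125) ≈ 23.00 dB
∠H = 45.00° − 87.14° = -42.14°

23.0 dB, -42.1°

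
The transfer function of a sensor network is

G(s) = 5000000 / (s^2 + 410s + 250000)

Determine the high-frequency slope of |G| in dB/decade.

Each pole contributes −20 dB/decade at high frequency; each zero contributes +20 dB/decade.
Net: 0 zero(s) − 2 pole(s) → -40 dB/decade.

-40 dB/decade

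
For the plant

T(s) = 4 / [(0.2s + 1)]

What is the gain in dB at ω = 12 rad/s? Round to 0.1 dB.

At ω = 12 rad/s:
pole (1 + j12·0.2) = 1 + j2.4 → |·| ≈ 2.6, ∠ ≈ 67.38°
|T| = 4 · 1 / (2.6) ≈ 1.5385
Gain = 20 log₁₀(1.5385) ≈ 3.74 dB

3.7 dB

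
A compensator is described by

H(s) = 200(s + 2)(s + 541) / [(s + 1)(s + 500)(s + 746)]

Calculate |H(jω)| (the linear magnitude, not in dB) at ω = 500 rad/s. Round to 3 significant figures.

At s = jω = j500:
zero (s+2): 2 + j500 → |·| = √(2²+500²) = √250004 ≈ 500, ∠ = arctan(500/2) ≈ 89.77°
zero (s+541): 541 + j500 → |·| = √(541²+500²) = √542681 ≈ 736.67, ∠ = arctan(500/541) ≈ 42.74°
pole (s+1): 1 + j500 → |·| = √(1²+500²) = √250001 ≈ 500, ∠ = arctan(500/1) ≈ 89.89°
pole (s+500): 500 + j500 → |·| = √(500²+500²) = √500000 ≈ 707.11, ∠ = arctan(500/500) ≈ 45.00°
pole (s+746): 746 + j500 → |·| = √(746²+500²) = √806516 ≈ 898.06, ∠ = arctan(500/746) ≈ 33.83°
|H| = 200 · 3.6834e+05 / 3.1751e+08 ≈ 0.23202

0.232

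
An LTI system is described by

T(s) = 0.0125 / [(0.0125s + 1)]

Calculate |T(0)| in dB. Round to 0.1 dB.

-38.1 dB

T(0) = 0.0125 · 1 / 1 = 0.0125
20 log₁₀(0.0125) ≈ -38.06 dB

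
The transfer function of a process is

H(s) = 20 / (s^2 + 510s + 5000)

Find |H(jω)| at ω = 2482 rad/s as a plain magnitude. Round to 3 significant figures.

3.18e-06

Substitute s = j2482:
Numerator: 20 = 20 + j0
Denominator: (j2482)^2 + 510(j2482) + 5000 = -6155324 + j1265820
|N| = √(20² + 0²) ≈ 20, ∠N ≈ 0.00°
|D| = √(6155324² + 1265820²) ≈ 6.2841e+06, ∠D ≈ 168.38°
|H| = 20 / 6.2841e+06 ≈ 3.1826e-06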